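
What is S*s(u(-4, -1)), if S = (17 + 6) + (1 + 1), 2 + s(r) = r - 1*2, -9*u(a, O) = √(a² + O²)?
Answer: -100 - 25*√17/9 ≈ -111.45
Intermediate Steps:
u(a, O) = -√(O² + a²)/9 (u(a, O) = -√(a² + O²)/9 = -√(O² + a²)/9)
s(r) = -4 + r (s(r) = -2 + (r - 1*2) = -2 + (r - 2) = -2 + (-2 + r) = -4 + r)
S = 25 (S = 23 + 2 = 25)
S*s(u(-4, -1)) = 25*(-4 - √((-1)² + (-4)²)/9) = 25*(-4 - √(1 + 16)/9) = 25*(-4 - √17/9) = -100 - 25*√17/9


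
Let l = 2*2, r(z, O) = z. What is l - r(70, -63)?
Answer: -66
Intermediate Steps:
l = 4
l - r(70, -63) = 4 - 1*70 = 4 - 70 = -66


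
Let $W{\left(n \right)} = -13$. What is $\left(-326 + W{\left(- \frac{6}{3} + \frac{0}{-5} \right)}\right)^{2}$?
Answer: $114921$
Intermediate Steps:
$\left(-326 + W{\left(- \frac{6}{3} + \frac{0}{-5} \right)}\right)^{2} = \left(-326 - 13\right)^{2} = \left(-339\right)^{2} = 114921$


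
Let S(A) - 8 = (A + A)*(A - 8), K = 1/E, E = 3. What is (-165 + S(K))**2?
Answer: 2128681/81 ≈ 26280.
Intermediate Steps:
K = 1/3 ≈ 0.33333
S(A) = 8 + 2*A*(-8 + A) (S(A) = 8 + (A + A)*(A - 8) = 8 + (2*A)*(-8 + A) = 8 + 2*A*(-8 + A))
(-165 + S(K))**2 = (-165 + (8 - 16*1/3 + 2*(1/3)**2))**2 = (-165 + (8 - 16/3 + 2*(1/9)))**2 = (-165 + (8 - 16/3 + 2/9))**2 = (-165 + 26/9)**2 = (-1459/9)**2 = 2128681/81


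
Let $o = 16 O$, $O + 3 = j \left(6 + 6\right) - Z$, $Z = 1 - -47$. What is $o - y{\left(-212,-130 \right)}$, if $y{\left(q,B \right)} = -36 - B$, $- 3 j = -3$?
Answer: $-718$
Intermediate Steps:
$j = 1$ ($j = \left(- \frac{1}{3}\right) \left(-3\right) = 1$)
$Z = 48$ ($Z = 1 + 47 = 48$)
$O = -39$ ($O = -3 + \left(1 \left(6 + 6\right) - 48\right) = -3 + \left(1 \cdot 12 - 48\right) = -3 + \left(12 - 48\right) = -3 - 36 = -39$)
$o = -624$ ($o = 16 \left(-39\right) = -624$)
$o - y{\left(-212,-130 \right)} = -624 - \left(-36 - -130\right) = -624 - \left(-36 + 130\right) = -624 - 94 = -718$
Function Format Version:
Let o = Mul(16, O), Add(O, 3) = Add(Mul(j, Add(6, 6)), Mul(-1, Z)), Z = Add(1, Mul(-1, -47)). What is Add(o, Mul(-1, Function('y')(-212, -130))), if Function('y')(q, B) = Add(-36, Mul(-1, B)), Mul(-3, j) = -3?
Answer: -718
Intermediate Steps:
j = 1 (j = Mul(Rational(-1, 3), -3) = 1)
Z = 48 (Z = Add(1, 47) = 48)
O = -39 (O = Add(-3, Add(Mul(1, Add(6, 6)), Mul(-1, 48))) = Add(-3, Add(Mul(1, 12), -48)) = Add(-3, Add(12, -48)) = Add(-3, -36) = -39)
o = -624 (o = Mul(16, -39) = -624)
Add(o, Mul(-1, Function('y')(-212, -130))) = Add(-624, Mul(-1, Add(-36, Mul(-1, -130)))) = Add(-624, Mul(-1, Add(-36, 130))) = Add(-624, Mul(-1, 94)) = Add(-624, -94) = -718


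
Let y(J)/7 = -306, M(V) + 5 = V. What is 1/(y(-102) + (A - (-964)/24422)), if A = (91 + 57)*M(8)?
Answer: -12211/20733796 ≈ -0.00058894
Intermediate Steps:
M(V) = -5 + V
A = 444 (A = (91 + 57)*(-5 + 8) = 148*3 = 444)
y(J) = -2142 (y(J) = 7*(-306) = -2142)
1/(y(-102) + (A - (-964)/24422)) = 1/(-2142 + (444 - (-964)/24422)) = 1/(-2142 + (444 - 1*(-482/12211))) = 1/(-2142 + (444 + 482/12211)) = 1/(-2142 + 5422166/12211) = 1/(-20733796/12211) = -12211/20733796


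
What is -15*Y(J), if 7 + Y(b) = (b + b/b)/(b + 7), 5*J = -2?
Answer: 1140/11 ≈ 103.64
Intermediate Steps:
J = -⅖ (J = (⅕)*(-2) = -⅖ ≈ -0.40000)
Y(b) = -7 + (1 + b)/(7 + b) (Y(b) = -7 + (b + b/b)/(b + 7) = -7 + (b + 1)/(7 + b) = -7 + (1 + b)/(7 + b))
-15*Y(J) = -90*(-8 - 1*(-⅖))/(7 - ⅖) = -90*(-8 + ⅖)/33/5 = -90*5*(-38)/(33*5) = -15*(-76/11) = 1140/11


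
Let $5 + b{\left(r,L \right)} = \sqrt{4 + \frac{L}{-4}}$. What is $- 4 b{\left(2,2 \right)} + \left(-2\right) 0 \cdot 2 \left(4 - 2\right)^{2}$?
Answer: $20 - 2 \sqrt{14} \approx 12.517$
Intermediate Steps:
$b{\left(r,L \right)} = -5 + \sqrt{4 - \frac{L}{4}}$ ($b{\left(r,L \right)} = -5 + \sqrt{4 + \frac{L}{-4}} = -5 + \sqrt{4 + L \left(- \frac{1}{4}\right)} = -5 + \sqrt{4 - \frac{L}{4}}$)
$- 4 b{\left(2,2 \right)} + \left(-2\right) 0 \cdot 2 \left(4 - 2\right)^{2} = - 4 \left(-5 + \frac{\sqrt{16 - 2}}{2}\right) + \left(-2\right) 0 \cdot 2 \left(4 - 2\right)^{2} = - 4 \left(-5 + \frac{\sqrt{16 - 2}}{2}\right) + 0 \cdot 2 \cdot 2^{2} = - 4 \left(-5 + \frac{\sqrt{14}}{2}\right) + 0 \cdot 4 = \left(20 - 2 \sqrt{14}\right) + 0 = 20 - 2 \sqrt{14}$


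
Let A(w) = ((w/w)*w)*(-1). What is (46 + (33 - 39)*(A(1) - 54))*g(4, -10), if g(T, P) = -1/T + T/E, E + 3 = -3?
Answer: -1034/3 ≈ -344.67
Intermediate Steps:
A(w) = -w (A(w) = (1*w)*(-1) = w*(-1) = -w)
E = -6 (E = -3 - 3 = -6)
g(T, P) = -1/T - T/6 (g(T, P) = -1/T + T/(-6) = -1/T + T*(-1/6) = -1/T - T/6)
(46 + (33 - 39)*(A(1) - 54))*g(4, -10) = (46 + (33 - 39)*(-1*1 - 54))*(-1/4 - 1/6*4) = (46 - 6*(-1 - 54))*(-1*1/4 - 2/3) = (46 - 6*(-55))*(-1/4 - 2/3) = (46 + 330)*(-11/12) = 376*(-11/12) = -1034/3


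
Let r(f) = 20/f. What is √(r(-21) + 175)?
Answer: √76755/21 ≈ 13.193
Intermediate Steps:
√(r(-21) + 175) = √(20/(-21) + 175) = √(20*(-1/21) + 175) = √(-20/21 + 175) = √(3655/21) = √76755/21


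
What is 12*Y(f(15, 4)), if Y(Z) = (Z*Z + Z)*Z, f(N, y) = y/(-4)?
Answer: 0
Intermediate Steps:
f(N, y) = -y/4 (f(N, y) = y*(-¼) = -y/4)
Y(Z) = Z*(Z + Z²) (Y(Z) = (Z² + Z)*Z = (Z + Z²)*Z = Z*(Z + Z²))
12*Y(f(15, 4)) = 12*((-¼*4)²*(1 - ¼*4)) = 12*((-1)²*(1 - 1)) = 12*(1*0) = 12*0 = 0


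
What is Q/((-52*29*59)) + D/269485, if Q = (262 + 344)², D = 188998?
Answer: -20537265851/5994154855 ≈ -3.4262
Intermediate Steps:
Q = 367236 (Q = 606² = 367236)
Q/((-52*29*59)) + D/269485 = 367236/((-52*29*59)) + 188998/269485 = 367236/((-1508*59)) + 188998*(1/269485) = 367236/(-88972) + 188998/269485 = 367236*(-1/88972) + 188998/269485 = -91809/22243 + 188998/269485 = -20537265851/5994154855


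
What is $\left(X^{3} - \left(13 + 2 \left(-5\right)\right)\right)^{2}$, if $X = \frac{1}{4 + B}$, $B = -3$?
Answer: $4$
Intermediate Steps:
$X = 1$ ($X = \frac{1}{4 - 3} = 1^{-1} = 1$)
$\left(X^{3} - \left(13 + 2 \left(-5\right)\right)\right)^{2} = \left(1^{3} - \left(13 + 2 \left(-5\right)\right)\right)^{2} = \left(1 - 3\right)^{2} = \left(-2\right)^{2} = 4$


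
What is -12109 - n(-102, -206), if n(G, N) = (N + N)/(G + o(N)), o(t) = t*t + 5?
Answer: -512682539/42339 ≈ -12109.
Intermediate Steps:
o(t) = 5 + t**2 (o(t) = t**2 + 5 = 5 + t**2)
n(G, N) = 2*N/(5 + G + N**2) (n(G, N) = (N + N)/(G + (5 + N**2)) = (2*N)/(5 + G + N**2) = 2*N/(5 + G + N**2))
-12109 - n(-102, -206) = -12109 - 2*(-206)/(5 - 102 + (-206)**2) = -12109 - 2*(-206)/(5 - 102 + 42436) = -12109 - 2*(-206)/42339 = -12109 - 1*(-412/42339) = -12109 + 412/42339 = -512682539/42339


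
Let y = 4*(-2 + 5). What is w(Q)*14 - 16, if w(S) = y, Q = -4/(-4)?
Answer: 152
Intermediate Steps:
Q = 1 (Q = -4*(-1/4) = 1)
y = 12 (y = 4*3 = 12)
w(S) = 12
w(Q)*14 - 16 = 12*14 - 16 = 168 - 16 = 152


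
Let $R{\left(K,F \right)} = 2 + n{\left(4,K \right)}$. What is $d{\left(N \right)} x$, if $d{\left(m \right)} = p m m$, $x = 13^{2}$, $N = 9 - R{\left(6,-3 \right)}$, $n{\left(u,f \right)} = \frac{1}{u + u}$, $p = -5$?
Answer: $- \frac{2556125}{64} \approx -39939.0$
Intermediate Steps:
$n{\left(u,f \right)} = \frac{1}{2 u}$
$R{\left(K,F \right)} = \frac{17}{8}$ ($R{\left(K,F \right)} = 2 + \frac{1}{2 \cdot 4} = 2 + \frac{1}{2} \cdot \frac{1}{4} = 2 + \frac{1}{8} = \frac{17}{8}$)
$N = \frac{55}{8}$ ($N = 9 - \frac{17}{8} = \frac{55}{8} \approx 6.875$)
$x = 169$
$d{\left(m \right)} = - 5 m^{2}$ ($d{\left(m \right)} = - 5 m m = - 5 m^{2}$)
$d{\left(N \right)} x = - 5 \left(\frac{55}{8}\right)^{2} \cdot 169 = \left(-5\right) \frac{3025}{64} \cdot 169 = \left(- \frac{15125}{64}\right) 169 = - \frac{2556125}{64}$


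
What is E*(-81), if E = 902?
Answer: -73062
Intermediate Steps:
E*(-81) = 902*(-81) = -73062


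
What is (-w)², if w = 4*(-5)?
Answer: 400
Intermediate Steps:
w = -20
(-w)² = (-1*(-20))² = 20² = 400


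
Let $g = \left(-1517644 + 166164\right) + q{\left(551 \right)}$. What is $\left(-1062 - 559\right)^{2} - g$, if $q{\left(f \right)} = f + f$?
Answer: $3978019$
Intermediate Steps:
$q{\left(f \right)} = 2 f$
$g = -1350378$ ($g = \left(-1517644 + 166164\right) + 2 \cdot 551 = -1351480 + 1102 = -1350378$)
$\left(-1062 - 559\right)^{2} - g = \left(-1062 - 559\right)^{2} - -1350378 = \left(-1621\right)^{2} + 1350378 = 2627641 + 1350378 = 3978019$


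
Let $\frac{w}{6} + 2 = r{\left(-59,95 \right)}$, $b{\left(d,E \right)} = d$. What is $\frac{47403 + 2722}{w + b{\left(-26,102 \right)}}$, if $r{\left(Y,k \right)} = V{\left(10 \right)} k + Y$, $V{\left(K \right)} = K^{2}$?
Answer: $\frac{50125}{56608} \approx 0.88548$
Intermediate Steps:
$r{\left(Y,k \right)} = Y + 100 k$ ($r{\left(Y,k \right)} = 10^{2} k + Y = 100 k + Y = Y + 100 k$)
$w = 56634$ ($w = -12 + 6 \left(-59 + 100 \cdot 95\right) = -12 + 6 \left(-59 + 9500\right) = -12 + 6 \cdot 9441 = -12 + 56646 = 56634$)
$\frac{47403 + 2722}{w + b{\left(-26,102 \right)}} = \frac{47403 + 2722}{56634 - 26} = \frac{50125}{56608}$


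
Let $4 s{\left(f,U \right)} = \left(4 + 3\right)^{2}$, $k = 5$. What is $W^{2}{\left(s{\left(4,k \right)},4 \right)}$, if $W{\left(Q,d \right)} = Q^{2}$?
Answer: $\frac{5764801}{256} \approx 22519.0$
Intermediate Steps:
$s{\left(f,U \right)} = \frac{49}{4}$ ($s{\left(f,U \right)} = \frac{\left(4 + 3\right)^{2}}{4} = \frac{7^{2}}{4} = \frac{1}{4} \cdot 49 = \frac{49}{4}$)
$W^{2}{\left(s{\left(4,k \right)},4 \right)} = \left(\left(\frac{49}{4}\right)^{2}\right)^{2} = \left(\frac{2401}{16}\right)^{2} = \frac{5764801}{256}$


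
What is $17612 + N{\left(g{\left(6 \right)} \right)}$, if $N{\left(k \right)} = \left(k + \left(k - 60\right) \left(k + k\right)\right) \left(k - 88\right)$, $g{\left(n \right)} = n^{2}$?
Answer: $105596$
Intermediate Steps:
$N{\left(k \right)} = \left(-88 + k\right) \left(k + 2 k \left(-60 + k\right)\right)$ ($N{\left(k \right)} = \left(k + \left(-60 + k\right) 2 k\right) \left(-88 + k\right) = \left(k + 2 k \left(-60 + k\right)\right) \left(-88 + k\right) = \left(-88 + k\right) \left(k + 2 k \left(-60 + k\right)\right)$)
$17612 + N{\left(g{\left(6 \right)} \right)} = 17612 + 6^{2} \left(10472 - 295 \cdot 6^{2} + 2 \left(6^{2}\right)^{2}\right) = 17612 + 36 \left(10472 - 10620 + 2 \cdot 36^{2}\right) = 17612 + 36 \left(10472 - 10620 + 2 \cdot 1296\right) = 17612 + 36 \left(10472 - 10620 + 2592\right) = 17612 + 36 \cdot 2444 = 17612 + 87984 = 105596$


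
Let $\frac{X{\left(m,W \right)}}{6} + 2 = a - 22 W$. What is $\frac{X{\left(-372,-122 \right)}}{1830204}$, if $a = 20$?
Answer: $\frac{1351}{152517} \approx 0.008858$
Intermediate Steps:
$X{\left(m,W \right)} = 108 - 132 W$ ($X{\left(m,W \right)} = -12 + 6 \left(20 - 22 W\right) = -12 - \left(-120 + 132 W\right) = 108 - 132 W$)
$\frac{X{\left(-372,-122 \right)}}{1830204} = \frac{108 - -16104}{1830204} = \left(108 + 16104\right) \frac{1}{1830204} = 16212 \cdot \frac{1}{1830204} = \frac{1351}{152517}$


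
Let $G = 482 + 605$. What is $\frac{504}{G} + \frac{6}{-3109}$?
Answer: $\frac{1560414}{3379483} \approx 0.46173$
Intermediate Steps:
$G = 1087$
$\frac{504}{G} + \frac{6}{-3109} = \frac{504}{1087} + \frac{6}{-3109} = 504 \cdot \frac{1}{1087} + 6 \left(- \frac{1}{3109}\right) = \frac{504}{1087} - \frac{6}{3109} = \frac{1560414}{3379483}$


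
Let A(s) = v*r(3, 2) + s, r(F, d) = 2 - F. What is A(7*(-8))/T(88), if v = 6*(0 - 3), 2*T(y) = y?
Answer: -19/22 ≈ -0.86364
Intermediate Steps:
T(y) = y/2
v = -18 (v = 6*(-3) = -18)
A(s) = 18 + s (A(s) = -18*(2 - 1*3) + s = -18*(2 - 3) + s = -18*(-1) + s = 18 + s)
A(7*(-8))/T(88) = (18 + 7*(-8))/(((½)*88)) = (18 - 56)/44 = -38*1/44 = -19/22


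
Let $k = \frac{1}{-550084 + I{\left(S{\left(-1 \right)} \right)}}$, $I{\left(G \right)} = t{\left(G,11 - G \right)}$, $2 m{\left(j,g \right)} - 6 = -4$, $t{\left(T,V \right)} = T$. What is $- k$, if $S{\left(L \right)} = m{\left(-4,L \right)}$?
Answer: $\frac{1}{550083} \approx 1.8179 \cdot 10^{-6}$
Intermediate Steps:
$m{\left(j,g \right)} = 1$ ($m{\left(j,g \right)} = 3 + \frac{1}{2} \left(-4\right) = 3 - 2 = 1$)
$S{\left(L \right)} = 1$
$I{\left(G \right)} = G$
$k = - \frac{1}{550083}$ ($k = \frac{1}{-550084 + 1} = \frac{1}{-550083} = - \frac{1}{550083} \approx -1.8179 \cdot 10^{-6}$)
$- k = \left(-1\right) \left(- \frac{1}{550083}\right) = \frac{1}{550083}$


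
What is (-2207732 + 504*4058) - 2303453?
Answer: -2465953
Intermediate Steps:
(-2207732 + 504*4058) - 2303453 = (-2207732 + 2045232) - 2303453 = -162500 - 2303453 = -2465953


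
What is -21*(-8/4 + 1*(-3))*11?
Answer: 1155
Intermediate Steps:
-21*(-8/4 + 1*(-3))*11 = -21*(-8*¼ - 3)*11 = -21*(-2 - 3)*11 = -21*(-5)*11 = 105*11 = 1155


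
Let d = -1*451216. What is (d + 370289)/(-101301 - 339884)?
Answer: 80927/441185 ≈ 0.18343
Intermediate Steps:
d = -451216
(d + 370289)/(-101301 - 339884) = (-451216 + 370289)/(-101301 - 339884) = -80927/(-441185) = -80927*(-1/441185) = 80927/441185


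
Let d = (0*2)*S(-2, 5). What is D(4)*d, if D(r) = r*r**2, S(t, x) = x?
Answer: 0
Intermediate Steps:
D(r) = r**3
d = 0 (d = (0*2)*5 = 0*5 = 0)
D(4)*d = 4**3*0 = 64*0 = 0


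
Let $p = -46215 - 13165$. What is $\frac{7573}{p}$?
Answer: $- \frac{7573}{59380} \approx -0.12753$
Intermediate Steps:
$p = -59380$ ($p = -46215 - 13165 = -59380$)
$\frac{7573}{p} = \frac{7573}{-59380} = 7573 \left(- \frac{1}{59380}\right) = - \frac{7573}{59380}$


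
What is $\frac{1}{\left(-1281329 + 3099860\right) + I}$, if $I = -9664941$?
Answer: $- \frac{1}{7846410} \approx -1.2745 \cdot 10^{-7}$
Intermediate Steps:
$\frac{1}{\left(-1281329 + 3099860\right) + I} = \frac{1}{\left(-1281329 + 3099860\right) - 9664941} = \frac{1}{1818531 - 9664941} = \frac{1}{-7846410} = - \frac{1}{7846410}$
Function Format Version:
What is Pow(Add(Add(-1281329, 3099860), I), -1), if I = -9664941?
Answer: Rational(-1, 7846410) ≈ -1.2745e-7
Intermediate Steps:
Pow(Add(Add(-1281329, 3099860), I), -1) = Pow(Add(Add(-1281329, 3099860), -9664941), -1) = Pow(Add(1818531, -9664941), -1) = Pow(-7846410, -1) = Rational(-1, 7846410)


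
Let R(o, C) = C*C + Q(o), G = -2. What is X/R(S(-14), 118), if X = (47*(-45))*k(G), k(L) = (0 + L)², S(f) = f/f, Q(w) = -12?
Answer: -45/74 ≈ -0.60811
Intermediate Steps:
S(f) = 1
k(L) = L²
X = -8460 (X = (47*(-45))*(-2)² = -2115*4 = -8460)
R(o, C) = -12 + C² (R(o, C) = C*C - 12 = C² - 12 = -12 + C²)
X/R(S(-14), 118) = -8460/(-12 + 118²) = -8460/(-12 + 13924) = -8460/13912 = -8460*1/13912 = -45/74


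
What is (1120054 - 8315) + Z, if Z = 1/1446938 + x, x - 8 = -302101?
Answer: 1171507563949/1446938 ≈ 8.0965e+5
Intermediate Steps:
x = -302093 (x = 8 - 302101 = -302093)
Z = -437109841233/1446938 (Z = 1/1446938 - 302093 = -437109841233/1446938 ≈ -3.0209e+5)
(1120054 - 8315) + Z = (1120054 - 8315) - 437109841233/1446938 = 1111739 - 437109841233/1446938 = 1171507563949/1446938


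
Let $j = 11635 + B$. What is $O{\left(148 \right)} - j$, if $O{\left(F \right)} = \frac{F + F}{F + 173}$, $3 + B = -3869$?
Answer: $- \frac{2491627}{321} \approx -7762.1$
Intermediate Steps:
$B = -3872$ ($B = -3 - 3869 = -3872$)
$O{\left(F \right)} = \frac{2 F}{173 + F}$
$j = 7763$ ($j = 11635 - 3872 = 7763$)
$O{\left(148 \right)} - j = 2 \cdot 148 \frac{1}{173 + 148} - 7763 = 2 \cdot 148 \cdot \frac{1}{321} - 7763 = \frac{296}{321} - 7763 = - \frac{2491627}{321}$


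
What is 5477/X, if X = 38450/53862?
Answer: 147501087/19225 ≈ 7672.4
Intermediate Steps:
X = 19225/26931 (X = 38450*(1/53862) = 19225/26931 ≈ 0.71386)
5477/X = 5477/(19225/26931) = 5477*(26931/19225) = 147501087/19225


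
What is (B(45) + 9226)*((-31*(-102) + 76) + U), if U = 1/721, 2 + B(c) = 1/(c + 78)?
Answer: 378389471321/12669 ≈ 2.9867e+7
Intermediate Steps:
B(c) = -2 + 1/(78 + c) (B(c) = -2 + 1/(c + 78) = -2 + 1/(78 + c))
U = 1/721 ≈ 0.0013870
(B(45) + 9226)*((-31*(-102) + 76) + U) = ((-155 - 2*45)/(78 + 45) + 9226)*((-31*(-102) + 76) + 1/721) = ((-155 - 90)/123 + 9226)*((3162 + 76) + 1/721) = ((1/123)*(-245) + 9226)*(3238 + 1/721) = (-245/123 + 9226)*(2334599/721) = (1134553/123)*(2334599/721) = 378389471321/12669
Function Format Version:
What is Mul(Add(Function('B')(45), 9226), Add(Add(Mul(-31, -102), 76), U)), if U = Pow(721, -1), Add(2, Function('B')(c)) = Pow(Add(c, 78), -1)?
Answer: Rational(378389471321, 12669) ≈ 2.9867e+7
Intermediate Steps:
Function('B')(c) = Add(-2, Pow(Add(78, c), -1)) (Function('B')(c) = Add(-2, Pow(Add(c, 78), -1)) = Add(-2, Pow(Add(78, c), -1)))
U = Rational(1, 721) ≈ 0.0013870
Mul(Add(Function('B')(45), 9226), Add(Add(Mul(-31, -102), 76), U)) = Mul(Add(Mul(Pow(Add(78, 45), -1), Add(-155, Mul(-2, 45))), 9226), Add(Add(Mul(-31, -102), 76), Rational(1, 721))) = Mul(Add(Mul(Pow(123, -1), Add(-155, -90)), 9226), Add(Add(3162, 76), Rational(1, 721))) = Mul(Add(Mul(Rational(1, 123), -245), 9226), Add(3238, Rational(1, 721))) = Mul(Add(Rational(-245, 123), 9226), Rational(2334599, 721)) = Mul(Rational(1134553, 123), Rational(2334599, 721)) = Rational(378389471321, 12669)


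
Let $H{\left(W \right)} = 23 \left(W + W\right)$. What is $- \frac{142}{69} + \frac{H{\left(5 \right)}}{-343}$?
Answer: $- \frac{64576}{23667} \approx -2.7285$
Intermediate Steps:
$H{\left(W \right)} = 46 W$ ($H{\left(W \right)} = 23 \cdot 2 W = 46 W$)
$- \frac{142}{69} + \frac{H{\left(5 \right)}}{-343} = - \frac{142}{69} + \frac{46 \cdot 5}{-343} = \left(-142\right) \frac{1}{69} + 230 \left(- \frac{1}{343}\right) = - \frac{142}{69} - \frac{230}{343} = - \frac{64576}{23667}$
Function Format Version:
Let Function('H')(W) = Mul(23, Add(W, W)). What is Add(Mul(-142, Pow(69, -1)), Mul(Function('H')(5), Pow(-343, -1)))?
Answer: Rational(-64576, 23667) ≈ -2.7285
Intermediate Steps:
Function('H')(W) = Mul(46, W) (Function('H')(W) = Mul(23, Mul(2, W)) = Mul(46, W))
Add(Mul(-142, Pow(69, -1)), Mul(Function('H')(5), Pow(-343, -1))) = Add(Mul(-142, Pow(69, -1)), Mul(Mul(46, 5), Pow(-343, -1))) = Add(Mul(-142, Rational(1, 69)), Mul(230, Rational(-1, 343))) = Add(Rational(-142, 69), Rational(-230, 343)) = Rational(-64576, 23667)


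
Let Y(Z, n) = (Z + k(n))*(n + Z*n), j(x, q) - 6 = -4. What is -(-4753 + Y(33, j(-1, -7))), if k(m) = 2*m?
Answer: 2237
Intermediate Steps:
j(x, q) = 2 (j(x, q) = 6 - 4 = 2)
Y(Z, n) = (Z + 2*n)*(n + Z*n)
-(-4753 + Y(33, j(-1, -7))) = -(-4753 + 2*(33 + 33² + 2*2 + 2*33*2)) = -(-4753 + 2*(33 + 1089 + 4 + 132)) = -(-4753 + 2*1258) = -(-4753 + 2516) = -1*(-2237) = 2237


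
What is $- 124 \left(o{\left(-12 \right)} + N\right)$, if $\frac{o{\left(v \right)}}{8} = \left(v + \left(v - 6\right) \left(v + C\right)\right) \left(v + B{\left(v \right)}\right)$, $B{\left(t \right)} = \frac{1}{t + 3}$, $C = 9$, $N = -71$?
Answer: $\frac{1540204}{3} \approx 5.134 \cdot 10^{5}$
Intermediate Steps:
$B{\left(t \right)} = \frac{1}{3 + t}$
$o{\left(v \right)} = 8 \left(v + \frac{1}{3 + v}\right) \left(v + \left(-6 + v\right) \left(9 + v\right)\right)$ ($o{\left(v \right)} = 8 \left(v + \left(v - 6\right) \left(v + 9\right)\right) \left(v + \frac{1}{3 + v}\right) = 8 \left(v + \left(-6 + v\right) \left(9 + v\right)\right) \left(v + \frac{1}{3 + v}\right) = 8 \left(v + \frac{1}{3 + v}\right) \left(v + \left(-6 + v\right) \left(9 + v\right)\right)$)
$- 124 \left(o{\left(-12 \right)} + N\right) = - 124 \left(\frac{8 \left(-54 + \left(-12\right)^{4} - -1896 - 41 \left(-12\right)^{2} + 7 \left(-12\right)^{3}\right)}{3 - 12} - 71\right) = - 124 \left(\frac{8 \left(-54 + 20736 + 1896 - 5904 + 7 \left(-1728\right)\right)}{-9} - 71\right) = - 124 \left(8 \left(- \frac{1}{9}\right) \left(-54 + 20736 + 1896 - 5904 - 12096\right) - 71\right) = - 124 \left(8 \left(- \frac{1}{9}\right) 4578 - 71\right) = - 124 \left(- \frac{12208}{3} - 71\right) = \left(-124\right) \left(- \frac{12421}{3}\right) = \frac{1540204}{3}$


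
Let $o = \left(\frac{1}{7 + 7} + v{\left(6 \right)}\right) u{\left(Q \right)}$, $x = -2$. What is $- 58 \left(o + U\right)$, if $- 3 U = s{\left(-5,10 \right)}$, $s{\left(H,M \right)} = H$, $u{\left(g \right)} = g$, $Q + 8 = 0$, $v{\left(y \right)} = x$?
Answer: $- \frac{20822}{21} \approx -991.52$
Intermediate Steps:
$v{\left(y \right)} = -2$
$Q = -8$ ($Q = -8 + 0 = -8$)
$o = \frac{108}{7}$ ($o = \left(\frac{1}{7 + 7} - 2\right) \left(-8\right) = \left(\frac{1}{14} - 2\right) \left(-8\right) = \left(- \frac{27}{14}\right) \left(-8\right) = \frac{108}{7} \approx 15.429$)
$U = \frac{5}{3}$ ($U = \left(- \frac{1}{3}\right) \left(-5\right) = \frac{5}{3} \approx 1.6667$)
$- 58 \left(o + U\right) = - 58 \left(\frac{108}{7} + \frac{5}{3}\right) = \left(-58\right) \frac{359}{21} = - \frac{20822}{21}$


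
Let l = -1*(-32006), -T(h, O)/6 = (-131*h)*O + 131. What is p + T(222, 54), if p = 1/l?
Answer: 301553554693/32006 ≈ 9.4218e+6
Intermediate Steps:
T(h, O) = -786 + 786*O*h (T(h, O) = -6*((-131*h)*O + 131) = -6*(-131*O*h + 131) = -6*(131 - 131*O*h) = -786 + 786*O*h)
l = 32006
p = 1/32006 ≈ 3.1244e-5
p + T(222, 54) = 1/32006 + (-786 + 786*54*222) = 1/32006 + (-786 + 9422568) = 1/32006 + 9421782 = 301553554693/32006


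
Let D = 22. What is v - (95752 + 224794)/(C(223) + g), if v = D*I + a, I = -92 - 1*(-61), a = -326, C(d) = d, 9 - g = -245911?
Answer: -248432690/246143 ≈ -1009.3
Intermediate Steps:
g = 245920 (g = 9 - 1*(-245911) = 9 + 245911 = 245920)
I = -31 (I = -92 + 61 = -31)
v = -1008 (v = 22*(-31) - 326 = -682 - 326 = -1008)
v - (95752 + 224794)/(C(223) + g) = -1008 - (95752 + 224794)/(223 + 245920) = -1008 - 320546/246143 = -248432690/246143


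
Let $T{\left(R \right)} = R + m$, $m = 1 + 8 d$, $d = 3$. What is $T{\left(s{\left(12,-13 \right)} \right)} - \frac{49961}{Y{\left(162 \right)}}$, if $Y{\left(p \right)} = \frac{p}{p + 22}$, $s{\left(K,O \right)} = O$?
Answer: $- \frac{4595440}{81} \approx -56734.0$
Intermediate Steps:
$Y{\left(p \right)} = \frac{p}{22 + p}$
$m = 25$ ($m = 1 + 8 \cdot 3 = 1 + 24 = 25$)
$T{\left(R \right)} = 25 + R$ ($T{\left(R \right)} = R + 25 = 25 + R$)
$T{\left(s{\left(12,-13 \right)} \right)} - \frac{49961}{Y{\left(162 \right)}} = \left(25 - 13\right) - \frac{49961}{162 \frac{1}{22 + 162}} = 12 - \frac{49961}{162 \cdot \frac{1}{184}} = 12 - \frac{49961}{\frac{81}{92}} = 12 - 49961 \cdot \frac{92}{81} = 12 - \frac{4596412}{81} = - \frac{4595440}{81}$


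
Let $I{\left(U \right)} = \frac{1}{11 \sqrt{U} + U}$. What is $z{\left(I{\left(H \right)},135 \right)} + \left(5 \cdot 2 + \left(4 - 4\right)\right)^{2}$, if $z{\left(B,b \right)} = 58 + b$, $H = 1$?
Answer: $293$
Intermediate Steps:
$I{\left(U \right)} = \frac{1}{U + 11 \sqrt{U}}$
$z{\left(I{\left(H \right)},135 \right)} + \left(5 \cdot 2 + \left(4 - 4\right)\right)^{2} = \left(58 + 135\right) + \left(5 \cdot 2 + \left(4 - 4\right)\right)^{2} = 193 + \left(10 + 0\right)^{2} = 193 + 10^{2} = 193 + 100 = 293$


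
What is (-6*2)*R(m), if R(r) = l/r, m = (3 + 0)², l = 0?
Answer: 0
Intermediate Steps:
m = 9 (m = 3² = 9)
R(r) = 0 (R(r) = 0/r = 0)
(-6*2)*R(m) = -6*2*0 = -12*0 = 0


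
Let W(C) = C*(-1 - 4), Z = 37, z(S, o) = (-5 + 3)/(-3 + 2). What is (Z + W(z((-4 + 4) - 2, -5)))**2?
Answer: 729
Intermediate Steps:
z(S, o) = 2 (z(S, o) = -2/(-1) = -2*(-1) = 2)
W(C) = -5*C (W(C) = C*(-5) = -5*C)
(Z + W(z((-4 + 4) - 2, -5)))**2 = (37 - 5*2)**2 = (37 - 10)**2 = 27**2 = 729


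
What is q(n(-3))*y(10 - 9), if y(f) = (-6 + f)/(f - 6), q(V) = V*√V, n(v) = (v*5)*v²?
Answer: -405*I*√15 ≈ -1568.6*I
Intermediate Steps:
n(v) = 5*v³ (n(v) = (5*v)*v² = 5*v³)
q(V) = V^(3/2)
y(f) = 1 (y(f) = (-6 + f)/(-6 + f) = 1)
q(n(-3))*y(10 - 9) = (5*(-3)³)^(3/2)*1 = (5*(-27))^(3/2)*1 = (-135)^(3/2)*1 = -405*I*√15*1 = -405*I*√15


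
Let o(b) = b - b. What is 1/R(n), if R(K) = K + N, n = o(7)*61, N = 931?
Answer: 1/931 ≈ 0.0010741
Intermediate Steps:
o(b) = 0
n = 0 (n = 0*61 = 0)
R(K) = 931 + K (R(K) = K + 931 = 931 + K)
1/R(n) = 1/(931 + 0) = 1/931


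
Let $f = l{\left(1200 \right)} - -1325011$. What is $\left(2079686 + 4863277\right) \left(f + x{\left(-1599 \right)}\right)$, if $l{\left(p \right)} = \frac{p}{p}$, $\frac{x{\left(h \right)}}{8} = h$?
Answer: $9110694907860$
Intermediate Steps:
$x{\left(h \right)} = 8 h$
$l{\left(p \right)} = 1$
$f = 1325012$ ($f = 1 - -1325011 = 1 + 1325011 = 1325012$)
$\left(2079686 + 4863277\right) \left(f + x{\left(-1599 \right)}\right) = \left(2079686 + 4863277\right) \left(1325012 + 8 \left(-1599\right)\right) = 6942963 \left(1325012 - 12792\right) = 6942963 \cdot 1312220 = 9110694907860$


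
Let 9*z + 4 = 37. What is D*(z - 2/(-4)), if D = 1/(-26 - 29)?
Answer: -5/66 ≈ -0.075758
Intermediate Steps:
z = 11/3 (z = -4/9 + (1/9)*37 = -4/9 + 37/9 = 11/3 ≈ 3.6667)
D = -1/55 (D = 1/(-55) = -1/55 ≈ -0.018182)
D*(z - 2/(-4)) = -(11/3 - 2/(-4))/55 = -(11/3 - 2*(-1/4))/55 = -(11/3 + 1/2)/55 = -1/55*25/6 = -5/66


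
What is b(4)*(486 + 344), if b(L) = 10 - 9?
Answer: 830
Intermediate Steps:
b(L) = 1
b(4)*(486 + 344) = 1*(486 + 344) = 1*830 = 830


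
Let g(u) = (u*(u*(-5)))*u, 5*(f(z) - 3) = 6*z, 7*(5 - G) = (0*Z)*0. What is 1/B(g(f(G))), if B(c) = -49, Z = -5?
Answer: -1/49 ≈ -0.020408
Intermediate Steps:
G = 5 (G = 5 - 0*(-5)*0/7 = 5 - 0*0 = 5 - 1/7*0 = 5 + 0 = 5)
f(z) = 3 + 6*z/5 (f(z) = 3 + (6*z)/5 = 3 + 6*z/5)
g(u) = -5*u**3 (g(u) = (u*(-5*u))*u = (-5*u**2)*u = -5*u**3)
1/B(g(f(G))) = 1/(-49) = -1/49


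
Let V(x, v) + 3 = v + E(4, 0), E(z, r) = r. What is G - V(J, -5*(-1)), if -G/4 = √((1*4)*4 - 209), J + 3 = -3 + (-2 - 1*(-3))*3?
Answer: -2 - 4*I*√193 ≈ -2.0 - 55.57*I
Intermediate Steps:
J = -3 (J = -3 + (-3 + (-2 - 1*(-3))*3) = -3 + (-3 + (-2 + 3)*3) = -3 + (-3 + 1*3) = -3 + (-3 + 3) = -3 + 0 = -3)
G = -4*I*√193 (G = -4*√((1*4)*4 - 209) = -4*√(4*4 - 209) = -4*√(16 - 209) = -4*I*√193 ≈ -55.57*I)
V(x, v) = -3 + v (V(x, v) = -3 + (v + 0) = -3 + v)
G - V(J, -5*(-1)) = -4*I*√193 - (-3 - 5*(-1)) = -4*I*√193 - (-3 + 5) = -4*I*√193 - 1*2 = -4*I*√193 - 2 = -2 - 4*I*√193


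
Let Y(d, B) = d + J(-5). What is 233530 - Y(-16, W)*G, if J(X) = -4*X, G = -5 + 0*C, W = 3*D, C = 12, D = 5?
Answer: 233550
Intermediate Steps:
W = 15 (W = 3*5 = 15)
G = -5 (G = -5 + 0*12 = -5 + 0 = -5)
Y(d, B) = 20 + d (Y(d, B) = d - 4*(-5) = d + 20 = 20 + d)
233530 - Y(-16, W)*G = 233530 - (20 - 16)*(-5) = 233530 - 4*(-5) = 233530 - 1*(-20) = 233530 + 20 = 233550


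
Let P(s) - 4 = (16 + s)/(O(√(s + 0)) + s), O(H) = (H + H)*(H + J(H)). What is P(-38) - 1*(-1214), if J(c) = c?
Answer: 115721/95 ≈ 1218.1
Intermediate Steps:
O(H) = 4*H² (O(H) = (H + H)*(H + H) = (2*H)*(2*H) = 4*H²)
P(s) = 4 + (16 + s)/(5*s) (P(s) = 4 + (16 + s)/(4*(√(s + 0))² + s) = 4 + (16 + s)/(4*(√s)² + s) = 4 + (16 + s)/(4*s + s) = 4 + (16 + s)/((5*s)) = 4 + (16 + s)*(1/(5*s)) = 4 + (16 + s)/(5*s))
P(-38) - 1*(-1214) = (⅕)*(16 + 21*(-38))/(-38) - 1*(-1214) = (⅕)*(-1/38)*(16 - 798) + 1214 = (⅕)*(-1/38)*(-782) + 1214 = 391/95 + 1214 = 115721/95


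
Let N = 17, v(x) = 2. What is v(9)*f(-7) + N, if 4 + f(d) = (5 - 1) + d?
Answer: 3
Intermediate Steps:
f(d) = d (f(d) = -4 + ((5 - 1) + d) = -4 + (4 + d) = d)
v(9)*f(-7) + N = 2*(-7) + 17 = -14 + 17 = 3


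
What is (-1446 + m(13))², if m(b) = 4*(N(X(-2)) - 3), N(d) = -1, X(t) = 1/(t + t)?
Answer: 2137444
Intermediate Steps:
X(t) = 1/(2*t)
m(b) = -16 (m(b) = 4*(-1 - 3) = 4*(-4) = -16)
(-1446 + m(13))² = (-1446 - 16)² = (-1462)² = 2137444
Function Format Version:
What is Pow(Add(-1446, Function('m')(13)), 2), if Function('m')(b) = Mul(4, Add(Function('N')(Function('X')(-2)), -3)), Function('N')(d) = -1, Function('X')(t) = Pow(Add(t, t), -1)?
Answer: 2137444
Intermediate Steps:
Function('X')(t) = Mul(Rational(1, 2), Pow(t, -1)) (Function('X')(t) = Pow(Mul(2, t), -1) = Mul(Rational(1, 2), Pow(t, -1)))
Function('m')(b) = -16 (Function('m')(b) = Mul(4, Add(-1, -3)) = Mul(4, -4) = -16)
Pow(Add(-1446, Function('m')(13)), 2) = Pow(Add(-1446, -16), 2) = Pow(-1462, 2) = 2137444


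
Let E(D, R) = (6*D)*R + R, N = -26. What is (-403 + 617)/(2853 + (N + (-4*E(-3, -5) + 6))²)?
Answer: 214/132453 ≈ 0.0016157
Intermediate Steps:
E(D, R) = R + 6*D*R (E(D, R) = 6*D*R + R = R + 6*D*R)
(-403 + 617)/(2853 + (N + (-4*E(-3, -5) + 6))²) = (-403 + 617)/(2853 + (-26 + (-(-20)*(1 + 6*(-3)) + 6))²) = 214/(2853 + (-26 + (-(-20)*(1 - 18) + 6))²) = 214/(2853 + (-26 + (-(-20)*(-17) + 6))²) = 214/(2853 + (-26 + (-4*85 + 6))²) = 214/(2853 + (-26 + (-340 + 6))²) = 214/(2853 + (-26 - 334)²) = 214/(2853 + (-360)²) = 214/(2853 + 129600) = 214/132453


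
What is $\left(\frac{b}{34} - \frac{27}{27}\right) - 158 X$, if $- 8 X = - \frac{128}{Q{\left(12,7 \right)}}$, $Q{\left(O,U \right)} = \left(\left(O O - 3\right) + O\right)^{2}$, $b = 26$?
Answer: $- \frac{8036}{23409} \approx -0.34329$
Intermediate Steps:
$Q{\left(O,U \right)} = \left(-3 + O + O^{2}\right)^{2}$ ($Q{\left(O,U \right)} = \left(\left(O^{2} - 3\right) + O\right)^{2} = \left(\left(-3 + O^{2}\right) + O\right)^{2} = \left(-3 + O + O^{2}\right)^{2}$)
$X = \frac{16}{23409}$ ($X = - \frac{\left(-128\right) \frac{1}{\left(-3 + 12 + 12^{2}\right)^{2}}}{8} = - \frac{\left(-128\right) \frac{1}{\left(-3 + 12 + 144\right)^{2}}}{8} = - \frac{\left(-128\right) \frac{1}{153^{2}}}{8} = - \frac{\left(-128\right) \frac{1}{23409}}{8} = \left(- \frac{1}{8}\right) \left(- \frac{128}{23409}\right) = \frac{16}{23409} \approx 0.0006835$)
$\left(\frac{b}{34} - \frac{27}{27}\right) - 158 X = \left(\frac{26}{34} - \frac{27}{27}\right) - \frac{2528}{23409} = \left(26 \cdot \frac{1}{34} - 1\right) - \frac{2528}{23409} = \left(\frac{13}{17} - 1\right) - \frac{2528}{23409} = - \frac{4}{17} - \frac{2528}{23409} = - \frac{8036}{23409}$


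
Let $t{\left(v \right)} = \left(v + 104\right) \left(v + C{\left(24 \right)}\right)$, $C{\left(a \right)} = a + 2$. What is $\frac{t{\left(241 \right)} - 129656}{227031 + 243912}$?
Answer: $- \frac{37541}{470943} \approx -0.079715$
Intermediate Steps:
$C{\left(a \right)} = 2 + a$
$t{\left(v \right)} = \left(26 + v\right) \left(104 + v\right)$ ($t{\left(v \right)} = \left(v + 104\right) \left(v + \left(2 + 24\right)\right) = \left(104 + v\right) \left(v + 26\right) = \left(104 + v\right) \left(26 + v\right) = \left(26 + v\right) \left(104 + v\right)$)
$\frac{t{\left(241 \right)} - 129656}{227031 + 243912} = \frac{\left(2704 + 241^{2} + 130 \cdot 241\right) - 129656}{227031 + 243912} = \frac{\left(2704 + 58081 + 31330\right) - 129656}{470943} = \left(92115 - 129656\right) \frac{1}{470943} = \left(-37541\right) \frac{1}{470943} = - \frac{37541}{470943}$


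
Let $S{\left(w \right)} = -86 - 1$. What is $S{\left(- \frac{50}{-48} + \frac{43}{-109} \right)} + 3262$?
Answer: $3175$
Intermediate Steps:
$S{\left(w \right)} = -87$
$S{\left(- \frac{50}{-48} + \frac{43}{-109} \right)} + 3262 = -87 + 3262 = 3175$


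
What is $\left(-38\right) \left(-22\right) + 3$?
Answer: $839$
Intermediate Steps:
$\left(-38\right) \left(-22\right) + 3 = 836 + 3 = 839$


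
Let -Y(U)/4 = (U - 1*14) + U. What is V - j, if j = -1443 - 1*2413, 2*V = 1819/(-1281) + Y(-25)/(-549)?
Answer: 29629967/7686 ≈ 3855.1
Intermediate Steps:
Y(U) = 56 - 8*U (Y(U) = -4*((U - 1*14) + U) = -4*((U - 14) + U) = -4*((-14 + U) + U) = -4*(-14 + 2*U) = 56 - 8*U)
V = -7249/7686 (V = (1819/(-1281) + (56 - 8*(-25))/(-549))/2 = (1819*(-1/1281) + (56 + 200)*(-1/549))/2 = (-1819/1281 + 256*(-1/549))/2 = (-1819/1281 - 256/549)/2 = (1/2)*(-7249/3843) = -7249/7686 ≈ -0.94314)
j = -3856 (j = -1443 - 2413 = -3856)
V - j = -7249/7686 - 1*(-3856) = -7249/7686 + 3856 = 29629967/7686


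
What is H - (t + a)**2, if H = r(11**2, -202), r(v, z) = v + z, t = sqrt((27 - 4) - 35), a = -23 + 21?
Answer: -73 + 8*I*sqrt(3) ≈ -73.0 + 13.856*I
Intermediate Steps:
a = -2
t = 2*I*sqrt(3) (t = sqrt(23 - 35) = sqrt(-12) = 2*I*sqrt(3) ≈ 3.4641*I)
H = -81 (H = 11**2 - 202 = 121 - 202 = -81)
H - (t + a)**2 = -81 - (2*I*sqrt(3) - 2)**2 = -81 - (-2 + 2*I*sqrt(3))**2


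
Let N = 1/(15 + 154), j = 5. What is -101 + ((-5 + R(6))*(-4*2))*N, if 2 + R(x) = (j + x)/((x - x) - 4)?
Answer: -1307/13 ≈ -100.54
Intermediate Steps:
N = 1/169 ≈ 0.0059172
R(x) = -13/4 - x/4 (R(x) = -2 + (5 + x)/((x - x) - 4) = -2 + (5 + x)/(0 - 4) = -2 + (5 + x)/(-4) = -2 + (5 + x)*(-1/4) = -2 + (-5/4 - x/4) = -13/4 - x/4)
-101 + ((-5 + R(6))*(-4*2))*N = -101 + ((-5 + (-13/4 - 1/4*6))*(-4*2))*(1/169) = -101 + ((-5 + (-13/4 - 3/2))*(-8))*(1/169) = -101 + ((-5 - 19/4)*(-8))*(1/169) = -101 - 39/4*(-8)*(1/169) = -101 + 78*(1/169) = -101 + 6/13 = -1307/13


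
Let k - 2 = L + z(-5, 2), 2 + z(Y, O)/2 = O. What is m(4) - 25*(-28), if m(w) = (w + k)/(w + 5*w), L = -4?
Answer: 8401/12 ≈ 700.08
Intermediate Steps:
z(Y, O) = -4 + 2*O
k = -2 (k = 2 + (-4 + (-4 + 2*2)) = 2 + (-4 + (-4 + 4)) = 2 + (-4 + 0) = 2 - 4 = -2)
m(w) = (-2 + w)/(6*w) (m(w) = (w - 2)/(w + 5*w) = (-2 + w)/((6*w)) = (-2 + w)*(1/(6*w)) = (-2 + w)/(6*w))
m(4) - 25*(-28) = (⅙)*(-2 + 4)/4 - 25*(-28) = (⅙)*(¼)*2 + 700 = 1/12 + 700 = 8401/12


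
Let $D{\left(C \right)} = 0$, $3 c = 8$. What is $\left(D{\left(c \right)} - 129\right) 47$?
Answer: $-6063$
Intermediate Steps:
$c = \frac{8}{3}$ ($c = \frac{1}{3} \cdot 8 = \frac{8}{3} \approx 2.6667$)
$\left(D{\left(c \right)} - 129\right) 47 = \left(0 - 129\right) 47 = \left(-129\right) 47 = -6063$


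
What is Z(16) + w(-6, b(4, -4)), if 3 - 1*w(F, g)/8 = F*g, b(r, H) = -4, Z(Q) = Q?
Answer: -152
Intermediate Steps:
w(F, g) = 24 - 8*F*g
Z(16) + w(-6, b(4, -4)) = 16 + (24 - 8*(-6)*(-4)) = 16 + (24 - 192) = 16 - 168 = -152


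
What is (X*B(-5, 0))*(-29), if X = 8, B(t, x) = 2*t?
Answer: 2320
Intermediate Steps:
(X*B(-5, 0))*(-29) = (8*(2*(-5)))*(-29) = (8*(-10))*(-29) = -80*(-29) = 2320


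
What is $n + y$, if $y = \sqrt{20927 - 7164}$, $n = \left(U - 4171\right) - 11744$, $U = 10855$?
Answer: $-5060 + \sqrt{13763} \approx -4942.7$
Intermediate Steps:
$n = -5060$ ($n = \left(10855 - 4171\right) - 11744 = 6684 - 11744 = -5060$)
$y = \sqrt{13763} \approx 117.32$
$n + y = -5060 + \sqrt{13763}$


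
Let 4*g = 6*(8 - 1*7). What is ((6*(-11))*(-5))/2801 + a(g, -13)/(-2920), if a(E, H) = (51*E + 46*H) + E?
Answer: 60503/204473 ≈ 0.29590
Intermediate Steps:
g = 3/2 (g = (6*(8 - 1*7))/4 = (6*(8 - 7))/4 = (6*1)/4 = (1/4)*6 = 3/2 ≈ 1.5000)
a(E, H) = 46*H + 52*E (a(E, H) = (46*H + 51*E) + E = 46*H + 52*E)
((6*(-11))*(-5))/2801 + a(g, -13)/(-2920) = ((6*(-11))*(-5))/2801 + (46*(-13) + 52*(3/2))/(-2920) = -66*(-5)*(1/2801) + (-598 + 78)*(-1/2920) = 330*(1/2801) - 520*(-1/2920) = 330/2801 + 13/73 = 60503/204473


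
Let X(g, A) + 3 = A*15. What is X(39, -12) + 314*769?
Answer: 241283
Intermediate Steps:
X(g, A) = -3 + 15*A (X(g, A) = -3 + A*15 = -3 + 15*A)
X(39, -12) + 314*769 = (-3 + 15*(-12)) + 314*769 = (-3 - 180) + 241466 = -183 + 241466 = 241283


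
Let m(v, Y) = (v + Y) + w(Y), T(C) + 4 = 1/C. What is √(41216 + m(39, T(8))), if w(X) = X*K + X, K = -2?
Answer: √41255 ≈ 203.11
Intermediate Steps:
T(C) = -4 + 1/C
w(X) = -X (w(X) = X*(-2) + X = -2*X + X = -X)
m(v, Y) = v (m(v, Y) = (v + Y) - Y = (Y + v) - Y = v)
√(41216 + m(39, T(8))) = √(41216 + 39) = √41255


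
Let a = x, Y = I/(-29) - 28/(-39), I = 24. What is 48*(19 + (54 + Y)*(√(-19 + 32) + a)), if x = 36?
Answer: 35451024/377 + 975200*√13/377 ≈ 1.0336e+5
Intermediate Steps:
Y = -124/1131 (Y = 24/(-29) - 28/(-39) = 24*(-1/29) - 28*(-1/39) = -24/29 + 28/39 = -124/1131 ≈ -0.10964)
a = 36
48*(19 + (54 + Y)*(√(-19 + 32) + a)) = 48*(19 + (54 - 124/1131)*(√(-19 + 32) + 36)) = 48*(19 + 60950*(√13 + 36)/1131) = 48*(19 + 60950*(36 + √13)/1131) = 48*(19 + (731400/377 + 60950*√13/1131)) = 48*(738563/377 + 60950*√13/1131) = 35451024/377 + 975200*√13/377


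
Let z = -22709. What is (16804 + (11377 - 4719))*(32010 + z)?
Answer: 218220062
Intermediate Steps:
(16804 + (11377 - 4719))*(32010 + z) = (16804 + (11377 - 4719))*(32010 - 22709) = (16804 + 6658)*9301 = 23462*9301 = 218220062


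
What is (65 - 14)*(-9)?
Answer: -459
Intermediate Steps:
(65 - 14)*(-9) = 51*(-9) = -459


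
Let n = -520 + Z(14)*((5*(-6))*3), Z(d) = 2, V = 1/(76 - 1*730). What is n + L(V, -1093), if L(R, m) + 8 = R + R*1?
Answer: -231517/327 ≈ -708.00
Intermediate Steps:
V = -1/654 (V = 1/(76 - 730) = 1/(-654) = -1/654 ≈ -0.0015291)
L(R, m) = -8 + 2*R (L(R, m) = -8 + (R + R*1) = -8 + (R + R) = -8 + 2*R)
n = -700 (n = -520 + 2*((5*(-6))*3) = -520 + 2*(-30*3) = -520 + 2*(-90) = -520 - 180 = -700)
n + L(V, -1093) = -700 + (-8 + 2*(-1/654)) = -700 + (-8 - 1/327) = -700 - 2617/327 = -231517/327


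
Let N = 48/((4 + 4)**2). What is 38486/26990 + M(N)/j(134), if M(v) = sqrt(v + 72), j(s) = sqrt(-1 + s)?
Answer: 19243/13495 + sqrt(38703)/266 ≈ 2.1655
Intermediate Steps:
N = 3/4 (N = 48/(8**2) = 48/64 = 48*(1/64) = 3/4 ≈ 0.75000)
M(v) = sqrt(72 + v)
38486/26990 + M(N)/j(134) = 38486/26990 + sqrt(72 + 3/4)/(sqrt(-1 + 134)) = 38486*(1/26990) + sqrt(291/4)/(sqrt(133)) = 19243/13495 + (sqrt(291)/2)*(sqrt(133)/133) = 19243/13495 + sqrt(38703)/266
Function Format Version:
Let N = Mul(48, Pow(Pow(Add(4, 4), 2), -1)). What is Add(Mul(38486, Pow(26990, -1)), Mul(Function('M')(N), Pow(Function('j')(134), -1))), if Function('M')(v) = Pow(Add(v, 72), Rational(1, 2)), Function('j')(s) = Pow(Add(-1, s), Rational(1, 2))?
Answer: Add(Rational(19243, 13495), Mul(Rational(1, 266), Pow(38703, Rational(1, 2)))) ≈ 2.1655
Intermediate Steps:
N = Rational(3, 4) (N = Mul(48, Pow(Pow(8, 2), -1)) = Mul(48, Pow(64, -1)) = Mul(48, Rational(1, 64)) = Rational(3, 4) ≈ 0.75000)
Function('M')(v) = Pow(Add(72, v), Rational(1, 2))
Add(Mul(38486, Pow(26990, -1)), Mul(Function('M')(N), Pow(Function('j')(134), -1))) = Add(Mul(38486, Pow(26990, -1)), Mul(Pow(Add(72, Rational(3, 4)), Rational(1, 2)), Pow(Pow(Add(-1, 134), Rational(1, 2)), -1))) = Add(Mul(38486, Rational(1, 26990)), Mul(Pow(Rational(291, 4), Rational(1, 2)), Pow(Pow(133, Rational(1, 2)), -1))) = Add(Rational(19243, 13495), Mul(Mul(Rational(1, 2), Pow(291, Rational(1, 2))), Mul(Rational(1, 133), Pow(133, Rational(1, 2))))) = Add(Rational(19243, 13495), Mul(Rational(1, 266), Pow(38703, Rational(1, 2))))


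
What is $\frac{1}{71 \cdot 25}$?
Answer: $\frac{1}{1775} \approx 0.00056338$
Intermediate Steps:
$\frac{1}{71 \cdot 25} = \frac{1}{1775}$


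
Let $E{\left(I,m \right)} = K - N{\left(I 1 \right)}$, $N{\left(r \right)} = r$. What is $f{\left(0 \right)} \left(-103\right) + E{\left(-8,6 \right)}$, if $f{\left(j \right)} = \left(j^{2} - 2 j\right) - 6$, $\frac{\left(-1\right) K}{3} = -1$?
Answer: $629$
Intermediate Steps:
$K = 3$ ($K = \left(-3\right) \left(-1\right) = 3$)
$E{\left(I,m \right)} = 3 - I$ ($E{\left(I,m \right)} = 3 - I 1 = 3 - I$)
$f{\left(j \right)} = -6 + j^{2} - 2 j$
$f{\left(0 \right)} \left(-103\right) + E{\left(-8,6 \right)} = \left(-6 + 0^{2} - 0\right) \left(-103\right) + \left(3 - -8\right) = \left(-6 + 0 + 0\right) \left(-103\right) + \left(3 + 8\right) = \left(-6\right) \left(-103\right) + 11 = 618 + 11 = 629$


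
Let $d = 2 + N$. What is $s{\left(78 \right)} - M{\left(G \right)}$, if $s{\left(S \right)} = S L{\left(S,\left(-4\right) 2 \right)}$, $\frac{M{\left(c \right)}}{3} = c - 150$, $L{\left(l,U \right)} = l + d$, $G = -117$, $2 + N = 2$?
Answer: $7041$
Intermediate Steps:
$N = 0$ ($N = -2 + 2 = 0$)
$d = 2$ ($d = 2 + 0 = 2$)
$L{\left(l,U \right)} = 2 + l$ ($L{\left(l,U \right)} = l + 2 = 2 + l$)
$M{\left(c \right)} = -450 + 3 c$ ($M{\left(c \right)} = 3 \left(c - 150\right) = 3 \left(-150 + c\right) = -450 + 3 c$)
$s{\left(S \right)} = S \left(2 + S\right)$
$s{\left(78 \right)} - M{\left(G \right)} = 78 \left(2 + 78\right) - \left(-450 + 3 \left(-117\right)\right) = 78 \cdot 80 - \left(-450 - 351\right) = 6240 - -801 = 6240 + 801 = 7041$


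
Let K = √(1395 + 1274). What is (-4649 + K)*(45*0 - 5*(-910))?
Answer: -21152950 + 4550*√2669 ≈ -2.0918e+7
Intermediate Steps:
K = √2669 ≈ 51.662
(-4649 + K)*(45*0 - 5*(-910)) = (-4649 + √2669)*(45*0 - 5*(-910)) = (-4649 + √2669)*(0 + 4550) = (-4649 + √2669)*4550 = -21152950 + 4550*√2669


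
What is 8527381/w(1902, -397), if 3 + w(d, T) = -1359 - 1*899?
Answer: -8527381/2261 ≈ -3771.5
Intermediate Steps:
w(d, T) = -2261 (w(d, T) = -3 + (-1359 - 1*899) = -3 + (-1359 - 899) = -3 - 2258 = -2261)
8527381/w(1902, -397) = 8527381/(-2261) = 8527381*(-1/2261) = -8527381/2261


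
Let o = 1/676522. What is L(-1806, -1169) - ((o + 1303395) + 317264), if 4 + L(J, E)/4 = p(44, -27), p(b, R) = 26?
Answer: -1096351934063/676522 ≈ -1.6206e+6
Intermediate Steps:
o = 1/676522 ≈ 1.4781e-6
L(J, E) = 88 (L(J, E) = -16 + 4*26 = -16 + 104 = 88)
L(-1806, -1169) - ((o + 1303395) + 317264) = 88 - ((1/676522 + 1303395) + 317264) = 88 - (881775392191/676522 + 317264) = 88 - 1*1096411467999/676522 = 88 - 1096411467999/676522 = -1096351934063/676522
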